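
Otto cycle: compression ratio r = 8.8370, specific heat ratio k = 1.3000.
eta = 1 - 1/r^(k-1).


r^(k-1) = 1.9226
eta = 1 - 1/1.9226 = 0.4799 = 47.9874%

47.9874%


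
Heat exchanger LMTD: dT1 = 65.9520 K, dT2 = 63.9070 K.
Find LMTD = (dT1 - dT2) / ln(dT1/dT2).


dT1/dT2 = 1.0320
ln(dT1/dT2) = 0.0315
LMTD = 2.0450 / 0.0315 = 64.9241 K

64.9241 K


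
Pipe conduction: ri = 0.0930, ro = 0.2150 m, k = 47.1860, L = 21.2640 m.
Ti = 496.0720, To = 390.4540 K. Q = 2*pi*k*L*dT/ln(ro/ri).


dT = 105.6180 K
ln(ro/ri) = 0.8380
Q = 2*pi*47.1860*21.2640*105.6180 / 0.8380 = 794533.0108 W

794533.0108 W


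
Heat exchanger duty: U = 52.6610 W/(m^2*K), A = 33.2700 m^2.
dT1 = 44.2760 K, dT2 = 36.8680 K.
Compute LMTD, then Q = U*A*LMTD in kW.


LMTD = 40.4590 K
Q = 52.6610 * 33.2700 * 40.4590 = 70885.4940 W = 70.8855 kW

70.8855 kW


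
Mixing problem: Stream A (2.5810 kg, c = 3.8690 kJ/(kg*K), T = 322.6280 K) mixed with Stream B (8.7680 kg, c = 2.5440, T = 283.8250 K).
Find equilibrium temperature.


num = 9552.6688
den = 32.2917
Tf = 295.8245 K

295.8245 K


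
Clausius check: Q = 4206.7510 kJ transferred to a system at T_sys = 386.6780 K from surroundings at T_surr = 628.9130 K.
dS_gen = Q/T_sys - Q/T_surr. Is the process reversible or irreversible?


dS_sys = 4206.7510/386.6780 = 10.8792 kJ/K
dS_surr = -4206.7510/628.9130 = -6.6889 kJ/K
dS_gen = 10.8792 - 6.6889 = 4.1903 kJ/K (irreversible)

dS_gen = 4.1903 kJ/K, irreversible


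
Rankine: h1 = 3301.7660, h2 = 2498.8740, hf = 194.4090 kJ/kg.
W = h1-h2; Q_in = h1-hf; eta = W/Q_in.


W = 802.8920 kJ/kg
Q_in = 3107.3570 kJ/kg
eta = 0.2584 = 25.8384%

eta = 25.8384%


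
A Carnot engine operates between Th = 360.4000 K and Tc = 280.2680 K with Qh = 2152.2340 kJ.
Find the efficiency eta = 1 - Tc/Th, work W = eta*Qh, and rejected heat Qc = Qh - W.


eta = 1 - 280.2680/360.4000 = 0.2223
W = 0.2223 * 2152.2340 = 478.5317 kJ
Qc = 2152.2340 - 478.5317 = 1673.7023 kJ

eta = 22.2342%, W = 478.5317 kJ, Qc = 1673.7023 kJ


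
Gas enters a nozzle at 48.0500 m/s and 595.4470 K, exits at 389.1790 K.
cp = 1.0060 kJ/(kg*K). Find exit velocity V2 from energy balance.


dT = 206.2680 K
2*cp*1000*dT = 415011.2160
V1^2 = 2308.8025
V2 = sqrt(417320.0185) = 646.0031 m/s

646.0031 m/s


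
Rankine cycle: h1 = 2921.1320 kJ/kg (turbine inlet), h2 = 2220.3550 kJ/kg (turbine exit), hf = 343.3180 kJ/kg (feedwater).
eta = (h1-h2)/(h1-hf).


W = 700.7770 kJ/kg
Q_in = 2577.8140 kJ/kg
eta = 0.2718 = 27.1849%

eta = 27.1849%


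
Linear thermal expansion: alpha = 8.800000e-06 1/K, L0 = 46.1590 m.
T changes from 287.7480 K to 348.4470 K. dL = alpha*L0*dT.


dT = 60.6990 K
dL = 8.800000e-06 * 46.1590 * 60.6990 = 0.024656 m
L_final = 46.183656 m

dL = 0.024656 m


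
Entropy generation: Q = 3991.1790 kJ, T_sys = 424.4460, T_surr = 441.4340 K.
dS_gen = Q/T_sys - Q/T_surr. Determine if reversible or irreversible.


dS_sys = 3991.1790/424.4460 = 9.4033 kJ/K
dS_surr = -3991.1790/441.4340 = -9.0414 kJ/K
dS_gen = 9.4033 - 9.0414 = 0.3619 kJ/K (irreversible)

dS_gen = 0.3619 kJ/K, irreversible


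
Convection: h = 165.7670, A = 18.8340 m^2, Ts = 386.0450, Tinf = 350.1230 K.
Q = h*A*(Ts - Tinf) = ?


dT = 35.9220 K
Q = 165.7670 * 18.8340 * 35.9220 = 112150.4841 W

112150.4841 W


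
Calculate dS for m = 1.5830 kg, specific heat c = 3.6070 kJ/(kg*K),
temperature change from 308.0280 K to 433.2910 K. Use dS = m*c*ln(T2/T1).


T2/T1 = 1.4067
ln(T2/T1) = 0.3412
dS = 1.5830 * 3.6070 * 0.3412 = 1.9483 kJ/K

1.9483 kJ/K


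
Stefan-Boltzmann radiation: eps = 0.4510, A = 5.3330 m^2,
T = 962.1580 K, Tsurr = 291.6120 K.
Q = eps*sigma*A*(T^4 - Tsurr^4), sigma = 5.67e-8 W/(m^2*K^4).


T^4 = 8.5701e+11
Tsurr^4 = 7.2314e+09
Q = 0.4510 * 5.67e-8 * 5.3330 * 8.4978e+11 = 115887.5203 W

115887.5203 W


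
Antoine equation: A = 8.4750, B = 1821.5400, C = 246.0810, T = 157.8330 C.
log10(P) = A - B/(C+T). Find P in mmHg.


C+T = 403.9140
B/(C+T) = 4.5097
log10(P) = 8.4750 - 4.5097 = 3.9653
P = 10^3.9653 = 9231.6139 mmHg

9231.6139 mmHg


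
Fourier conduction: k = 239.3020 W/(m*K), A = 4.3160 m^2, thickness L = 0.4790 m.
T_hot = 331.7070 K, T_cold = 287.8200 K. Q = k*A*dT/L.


dT = 43.8870 K
Q = 239.3020 * 4.3160 * 43.8870 / 0.4790 = 94629.8487 W

94629.8487 W


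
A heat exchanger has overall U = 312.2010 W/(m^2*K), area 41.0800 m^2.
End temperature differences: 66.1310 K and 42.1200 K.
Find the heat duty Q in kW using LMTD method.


LMTD = 53.2259 K
Q = 312.2010 * 41.0800 * 53.2259 = 682633.7652 W = 682.6338 kW

682.6338 kW


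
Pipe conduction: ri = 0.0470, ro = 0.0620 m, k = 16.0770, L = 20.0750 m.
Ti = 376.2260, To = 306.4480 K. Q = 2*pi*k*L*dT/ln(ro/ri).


dT = 69.7780 K
ln(ro/ri) = 0.2770
Q = 2*pi*16.0770*20.0750*69.7780 / 0.2770 = 510857.6540 W

510857.6540 W


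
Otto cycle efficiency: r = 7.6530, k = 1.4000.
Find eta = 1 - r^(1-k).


r^(k-1) = 2.2570
eta = 1 - 1/2.2570 = 0.5569 = 55.6935%

55.6935%


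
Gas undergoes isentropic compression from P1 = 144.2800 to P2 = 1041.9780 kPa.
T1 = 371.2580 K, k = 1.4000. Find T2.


(k-1)/k = 0.2857
(P2/P1)^exp = 1.7593
T2 = 371.2580 * 1.7593 = 653.1382 K

653.1382 K


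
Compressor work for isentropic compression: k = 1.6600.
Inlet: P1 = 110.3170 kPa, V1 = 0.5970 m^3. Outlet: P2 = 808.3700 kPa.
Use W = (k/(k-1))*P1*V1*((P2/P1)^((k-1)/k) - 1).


(k-1)/k = 0.3976
(P2/P1)^exp = 2.2075
W = 2.5152 * 110.3170 * 0.5970 * (2.2075 - 1) = 200.0193 kJ

200.0193 kJ


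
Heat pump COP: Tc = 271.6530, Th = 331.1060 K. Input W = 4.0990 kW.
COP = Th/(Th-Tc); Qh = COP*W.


COP = 331.1060 / 59.4530 = 5.5692
Qh = 5.5692 * 4.0990 = 22.8282 kW

COP = 5.5692, Qh = 22.8282 kW


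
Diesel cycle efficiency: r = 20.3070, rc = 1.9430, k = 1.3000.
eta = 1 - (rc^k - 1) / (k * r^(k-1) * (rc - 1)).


r^(k-1) = 2.4677
rc^k = 2.3715
eta = 0.5467 = 54.6651%

54.6651%


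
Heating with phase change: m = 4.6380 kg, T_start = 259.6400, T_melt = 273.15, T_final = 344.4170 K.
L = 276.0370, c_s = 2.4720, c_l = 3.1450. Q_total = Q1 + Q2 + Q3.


Q1 (sensible, solid) = 4.6380 * 2.4720 * 13.5100 = 154.8940 kJ
Q2 (latent) = 4.6380 * 276.0370 = 1280.2596 kJ
Q3 (sensible, liquid) = 4.6380 * 3.1450 * 71.2670 = 1039.5368 kJ
Q_total = 2474.6904 kJ

2474.6904 kJ


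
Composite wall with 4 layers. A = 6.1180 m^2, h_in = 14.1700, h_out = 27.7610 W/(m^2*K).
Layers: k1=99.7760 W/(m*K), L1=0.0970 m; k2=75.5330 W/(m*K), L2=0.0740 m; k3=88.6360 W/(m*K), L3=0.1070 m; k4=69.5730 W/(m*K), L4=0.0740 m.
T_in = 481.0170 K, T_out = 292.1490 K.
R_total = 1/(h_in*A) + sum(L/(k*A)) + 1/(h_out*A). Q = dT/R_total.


R_conv_in = 1/(14.1700*6.1180) = 0.0115
R_1 = 0.0970/(99.7760*6.1180) = 0.0002
R_2 = 0.0740/(75.5330*6.1180) = 0.0002
R_3 = 0.1070/(88.6360*6.1180) = 0.0002
R_4 = 0.0740/(69.5730*6.1180) = 0.0002
R_conv_out = 1/(27.7610*6.1180) = 0.0059
R_total = 0.0181 K/W
Q = 188.8680 / 0.0181 = 10427.1363 W

R_total = 0.0181 K/W, Q = 10427.1363 W


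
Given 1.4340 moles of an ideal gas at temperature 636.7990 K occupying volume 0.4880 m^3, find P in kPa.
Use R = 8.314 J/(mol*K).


P = nRT/V = 1.4340 * 8.314 * 636.7990 / 0.4880
= 7592.0934 / 0.4880 = 15557.5685 Pa = 15.5576 kPa

15.5576 kPa


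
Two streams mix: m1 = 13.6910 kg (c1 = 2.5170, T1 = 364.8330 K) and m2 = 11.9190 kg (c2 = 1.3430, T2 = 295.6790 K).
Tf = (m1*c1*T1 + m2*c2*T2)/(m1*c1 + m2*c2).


num = 17305.2332
den = 50.4675
Tf = 342.8988 K

342.8988 K


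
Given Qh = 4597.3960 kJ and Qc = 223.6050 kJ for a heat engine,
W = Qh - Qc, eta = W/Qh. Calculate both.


W = 4597.3960 - 223.6050 = 4373.7910 kJ
eta = 4373.7910 / 4597.3960 = 0.9514 = 95.1363%

W = 4373.7910 kJ, eta = 95.1363%


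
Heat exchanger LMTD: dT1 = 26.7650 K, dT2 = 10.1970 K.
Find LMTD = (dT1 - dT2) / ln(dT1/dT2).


dT1/dT2 = 2.6248
ln(dT1/dT2) = 0.9650
LMTD = 16.5680 / 0.9650 = 17.1689 K

17.1689 K


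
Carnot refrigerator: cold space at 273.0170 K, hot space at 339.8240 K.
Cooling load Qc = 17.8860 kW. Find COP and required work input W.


COP = 273.0170 / 66.8070 = 4.0867
W = 17.8860 / 4.0867 = 4.3767 kW

COP = 4.0867, W = 4.3767 kW


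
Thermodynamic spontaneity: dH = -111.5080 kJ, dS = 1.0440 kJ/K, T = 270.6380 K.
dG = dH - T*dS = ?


T*dS = 270.6380 * 1.0440 = 282.5461 kJ
dG = -111.5080 - 282.5461 = -394.0541 kJ (spontaneous)

dG = -394.0541 kJ, spontaneous


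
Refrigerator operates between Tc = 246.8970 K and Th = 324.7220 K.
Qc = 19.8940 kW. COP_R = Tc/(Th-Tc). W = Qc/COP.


COP = 246.8970 / 77.8250 = 3.1725
W = 19.8940 / 3.1725 = 6.2708 kW

COP = 3.1725, W = 6.2708 kW


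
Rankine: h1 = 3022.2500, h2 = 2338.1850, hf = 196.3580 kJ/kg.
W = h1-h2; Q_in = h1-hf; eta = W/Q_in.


W = 684.0650 kJ/kg
Q_in = 2825.8920 kJ/kg
eta = 0.2421 = 24.2070%

eta = 24.2070%


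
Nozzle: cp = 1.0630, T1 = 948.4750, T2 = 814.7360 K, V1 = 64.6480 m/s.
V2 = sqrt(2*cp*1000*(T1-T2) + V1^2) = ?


dT = 133.7390 K
2*cp*1000*dT = 284329.1140
V1^2 = 4179.3639
V2 = sqrt(288508.4779) = 537.1299 m/s

537.1299 m/s


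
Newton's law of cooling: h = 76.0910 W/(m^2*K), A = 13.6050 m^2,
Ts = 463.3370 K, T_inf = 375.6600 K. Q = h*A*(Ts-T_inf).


dT = 87.6770 K
Q = 76.0910 * 13.6050 * 87.6770 = 90764.8134 W

90764.8134 W


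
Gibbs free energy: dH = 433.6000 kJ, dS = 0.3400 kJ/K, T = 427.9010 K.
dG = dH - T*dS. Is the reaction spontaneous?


T*dS = 427.9010 * 0.3400 = 145.4863 kJ
dG = 433.6000 - 145.4863 = 288.1137 kJ (non-spontaneous)

dG = 288.1137 kJ, non-spontaneous


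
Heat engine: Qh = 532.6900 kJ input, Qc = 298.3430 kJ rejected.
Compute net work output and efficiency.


W = 532.6900 - 298.3430 = 234.3470 kJ
eta = 234.3470 / 532.6900 = 0.4399 = 43.9931%

W = 234.3470 kJ, eta = 43.9931%


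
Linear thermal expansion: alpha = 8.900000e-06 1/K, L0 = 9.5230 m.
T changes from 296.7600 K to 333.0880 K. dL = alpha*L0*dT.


dT = 36.3280 K
dL = 8.900000e-06 * 9.5230 * 36.3280 = 0.003079 m
L_final = 9.526079 m

dL = 0.003079 m


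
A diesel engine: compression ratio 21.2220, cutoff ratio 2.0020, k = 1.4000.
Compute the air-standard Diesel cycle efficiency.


r^(k-1) = 3.3940
rc^k = 2.6427
eta = 0.6550 = 65.4975%

65.4975%


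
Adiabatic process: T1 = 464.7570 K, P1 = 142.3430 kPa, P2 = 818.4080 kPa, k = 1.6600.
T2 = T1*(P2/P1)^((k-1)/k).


(k-1)/k = 0.3976
(P2/P1)^exp = 2.0046
T2 = 464.7570 * 2.0046 = 931.6419 K

931.6419 K


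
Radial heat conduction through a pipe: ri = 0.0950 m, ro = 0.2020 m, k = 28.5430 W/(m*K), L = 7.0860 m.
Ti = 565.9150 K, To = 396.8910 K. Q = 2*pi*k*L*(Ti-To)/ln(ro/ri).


dT = 169.0240 K
ln(ro/ri) = 0.7544
Q = 2*pi*28.5430*7.0860*169.0240 / 0.7544 = 284729.6028 W

284729.6028 W


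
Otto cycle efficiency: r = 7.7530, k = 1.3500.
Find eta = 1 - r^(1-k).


r^(k-1) = 2.0479
eta = 1 - 1/2.0479 = 0.5117 = 51.1701%

51.1701%


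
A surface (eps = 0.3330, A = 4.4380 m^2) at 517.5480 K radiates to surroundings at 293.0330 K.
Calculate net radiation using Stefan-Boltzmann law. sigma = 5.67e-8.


T^4 = 7.1747e+10
Tsurr^4 = 7.3734e+09
Q = 0.3330 * 5.67e-8 * 4.4380 * 6.4373e+10 = 5394.1278 W

5394.1278 W


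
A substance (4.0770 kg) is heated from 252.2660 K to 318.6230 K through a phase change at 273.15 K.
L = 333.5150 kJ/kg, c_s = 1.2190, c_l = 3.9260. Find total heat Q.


Q1 (sensible, solid) = 4.0770 * 1.2190 * 20.8840 = 103.7906 kJ
Q2 (latent) = 4.0770 * 333.5150 = 1359.7407 kJ
Q3 (sensible, liquid) = 4.0770 * 3.9260 * 45.4730 = 727.8546 kJ
Q_total = 2191.3858 kJ

2191.3858 kJ


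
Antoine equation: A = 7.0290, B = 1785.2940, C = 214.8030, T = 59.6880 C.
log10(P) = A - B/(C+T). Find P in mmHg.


C+T = 274.4910
B/(C+T) = 6.5040
log10(P) = 7.0290 - 6.5040 = 0.5250
P = 10^0.5250 = 3.3495 mmHg

3.3495 mmHg


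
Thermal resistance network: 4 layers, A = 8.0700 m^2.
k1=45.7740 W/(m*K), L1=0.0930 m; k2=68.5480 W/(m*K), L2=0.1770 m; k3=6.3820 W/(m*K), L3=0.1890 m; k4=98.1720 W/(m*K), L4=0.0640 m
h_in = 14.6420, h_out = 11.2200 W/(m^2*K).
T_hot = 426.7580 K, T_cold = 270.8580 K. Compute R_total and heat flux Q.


R_conv_in = 1/(14.6420*8.0700) = 0.0085
R_1 = 0.0930/(45.7740*8.0700) = 0.0003
R_2 = 0.1770/(68.5480*8.0700) = 0.0003
R_3 = 0.1890/(6.3820*8.0700) = 0.0037
R_4 = 0.0640/(98.1720*8.0700) = 8.0783e-05
R_conv_out = 1/(11.2200*8.0700) = 0.0110
R_total = 0.0238 K/W
Q = 155.9000 / 0.0238 = 6542.3285 W

R_total = 0.0238 K/W, Q = 6542.3285 W


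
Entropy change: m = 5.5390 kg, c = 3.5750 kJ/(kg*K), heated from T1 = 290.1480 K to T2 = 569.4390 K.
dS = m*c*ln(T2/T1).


T2/T1 = 1.9626
ln(T2/T1) = 0.6743
dS = 5.5390 * 3.5750 * 0.6743 = 13.3517 kJ/K

13.3517 kJ/K


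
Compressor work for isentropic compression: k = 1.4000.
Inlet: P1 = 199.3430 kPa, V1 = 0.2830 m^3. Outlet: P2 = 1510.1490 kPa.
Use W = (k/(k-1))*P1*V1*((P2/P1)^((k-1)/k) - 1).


(k-1)/k = 0.2857
(P2/P1)^exp = 1.7835
W = 3.5000 * 199.3430 * 0.2830 * (1.7835 - 1) = 154.6929 kJ

154.6929 kJ


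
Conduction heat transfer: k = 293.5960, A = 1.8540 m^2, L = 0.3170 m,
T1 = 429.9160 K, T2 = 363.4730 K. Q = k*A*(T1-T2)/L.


dT = 66.4430 K
Q = 293.5960 * 1.8540 * 66.4430 / 0.3170 = 114090.5924 W

114090.5924 W


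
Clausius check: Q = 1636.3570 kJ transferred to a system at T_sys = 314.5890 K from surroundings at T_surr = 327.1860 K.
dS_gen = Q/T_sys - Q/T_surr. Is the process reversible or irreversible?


dS_sys = 1636.3570/314.5890 = 5.2016 kJ/K
dS_surr = -1636.3570/327.1860 = -5.0013 kJ/K
dS_gen = 5.2016 - 5.0013 = 0.2003 kJ/K (irreversible)

dS_gen = 0.2003 kJ/K, irreversible


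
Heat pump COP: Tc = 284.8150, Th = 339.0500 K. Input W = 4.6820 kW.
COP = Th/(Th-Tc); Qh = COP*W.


COP = 339.0500 / 54.2350 = 6.2515
Qh = 6.2515 * 4.6820 = 29.2695 kW

COP = 6.2515, Qh = 29.2695 kW


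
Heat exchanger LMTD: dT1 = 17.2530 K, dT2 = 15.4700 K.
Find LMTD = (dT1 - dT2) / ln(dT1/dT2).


dT1/dT2 = 1.1153
ln(dT1/dT2) = 0.1091
LMTD = 1.7830 / 0.1091 = 16.3453 K

16.3453 K


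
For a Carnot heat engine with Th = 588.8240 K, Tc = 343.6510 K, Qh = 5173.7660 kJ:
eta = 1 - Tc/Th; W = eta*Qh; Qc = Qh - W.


eta = 1 - 343.6510/588.8240 = 0.4164
W = 0.4164 * 5173.7660 = 2154.2392 kJ
Qc = 5173.7660 - 2154.2392 = 3019.5268 kJ

eta = 41.6377%, W = 2154.2392 kJ, Qc = 3019.5268 kJ


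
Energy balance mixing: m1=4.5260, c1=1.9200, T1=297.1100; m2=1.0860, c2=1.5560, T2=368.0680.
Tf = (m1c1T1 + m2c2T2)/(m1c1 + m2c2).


num = 3203.8293
den = 10.3797
Tf = 308.6619 K

308.6619 K


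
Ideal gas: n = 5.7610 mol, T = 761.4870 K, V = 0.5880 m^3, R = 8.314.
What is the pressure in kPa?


P = nRT/V = 5.7610 * 8.314 * 761.4870 / 0.5880
= 36472.9078 / 0.5880 = 62028.7548 Pa = 62.0288 kPa

62.0288 kPa


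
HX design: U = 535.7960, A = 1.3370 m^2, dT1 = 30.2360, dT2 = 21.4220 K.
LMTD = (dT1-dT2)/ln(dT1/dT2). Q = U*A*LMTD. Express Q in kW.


LMTD = 25.5764 K
Q = 535.7960 * 1.3370 * 25.5764 = 18321.8764 W = 18.3219 kW

18.3219 kW


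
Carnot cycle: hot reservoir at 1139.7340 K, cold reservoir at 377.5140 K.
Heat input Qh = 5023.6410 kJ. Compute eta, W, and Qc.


eta = 1 - 377.5140/1139.7340 = 0.6688
W = 0.6688 * 5023.6410 = 3359.6608 kJ
Qc = 5023.6410 - 3359.6608 = 1663.9802 kJ

eta = 66.8770%, W = 3359.6608 kJ, Qc = 1663.9802 kJ


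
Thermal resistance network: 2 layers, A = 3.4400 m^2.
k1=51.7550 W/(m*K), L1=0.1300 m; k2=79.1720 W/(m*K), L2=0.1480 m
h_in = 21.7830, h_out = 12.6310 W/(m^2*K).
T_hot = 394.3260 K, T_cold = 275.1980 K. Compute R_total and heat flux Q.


R_conv_in = 1/(21.7830*3.4400) = 0.0133
R_1 = 0.1300/(51.7550*3.4400) = 0.0007
R_2 = 0.1480/(79.1720*3.4400) = 0.0005
R_conv_out = 1/(12.6310*3.4400) = 0.0230
R_total = 0.0376 K/W
Q = 119.1280 / 0.0376 = 3165.4874 W

R_total = 0.0376 K/W, Q = 3165.4874 W


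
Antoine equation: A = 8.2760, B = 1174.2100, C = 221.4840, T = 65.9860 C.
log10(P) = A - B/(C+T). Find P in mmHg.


C+T = 287.4700
B/(C+T) = 4.0846
log10(P) = 8.2760 - 4.0846 = 4.1914
P = 10^4.1914 = 15536.9254 mmHg

15536.9254 mmHg


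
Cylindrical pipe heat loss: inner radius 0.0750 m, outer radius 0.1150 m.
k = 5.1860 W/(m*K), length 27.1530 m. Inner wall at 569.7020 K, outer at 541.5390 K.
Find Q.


dT = 28.1630 K
ln(ro/ri) = 0.4274
Q = 2*pi*5.1860*27.1530*28.1630 / 0.4274 = 58294.8079 W

58294.8079 W


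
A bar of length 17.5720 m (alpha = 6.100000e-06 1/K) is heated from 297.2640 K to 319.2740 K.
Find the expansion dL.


dT = 22.0100 K
dL = 6.100000e-06 * 17.5720 * 22.0100 = 0.002359 m
L_final = 17.574359 m

dL = 0.002359 m


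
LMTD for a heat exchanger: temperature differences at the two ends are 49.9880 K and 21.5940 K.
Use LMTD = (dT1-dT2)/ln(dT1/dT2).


dT1/dT2 = 2.3149
ln(dT1/dT2) = 0.8394
LMTD = 28.3940 / 0.8394 = 33.8279 K

33.8279 K


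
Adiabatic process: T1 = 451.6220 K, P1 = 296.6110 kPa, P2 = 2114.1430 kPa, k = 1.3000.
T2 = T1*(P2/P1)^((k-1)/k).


(k-1)/k = 0.2308
(P2/P1)^exp = 1.5734
T2 = 451.6220 * 1.5734 = 710.5735 K

710.5735 K


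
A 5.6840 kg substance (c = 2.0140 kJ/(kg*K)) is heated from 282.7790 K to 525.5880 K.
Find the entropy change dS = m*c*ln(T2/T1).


T2/T1 = 1.8587
ln(T2/T1) = 0.6199
dS = 5.6840 * 2.0140 * 0.6199 = 7.0958 kJ/K

7.0958 kJ/K


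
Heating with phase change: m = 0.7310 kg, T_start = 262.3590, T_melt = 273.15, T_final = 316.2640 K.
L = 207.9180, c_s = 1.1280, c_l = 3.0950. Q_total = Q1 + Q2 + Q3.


Q1 (sensible, solid) = 0.7310 * 1.1280 * 10.7910 = 8.8979 kJ
Q2 (latent) = 0.7310 * 207.9180 = 151.9881 kJ
Q3 (sensible, liquid) = 0.7310 * 3.0950 * 43.1140 = 97.5431 kJ
Q_total = 258.4290 kJ

258.4290 kJ


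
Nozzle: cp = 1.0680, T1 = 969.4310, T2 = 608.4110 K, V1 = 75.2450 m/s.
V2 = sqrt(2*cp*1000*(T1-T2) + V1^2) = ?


dT = 361.0200 K
2*cp*1000*dT = 771138.7200
V1^2 = 5661.8100
V2 = sqrt(776800.5300) = 881.3629 m/s

881.3629 m/s


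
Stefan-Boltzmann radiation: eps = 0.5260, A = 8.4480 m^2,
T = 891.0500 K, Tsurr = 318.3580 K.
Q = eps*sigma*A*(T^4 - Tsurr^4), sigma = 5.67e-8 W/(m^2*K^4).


T^4 = 6.3039e+11
Tsurr^4 = 1.0272e+10
Q = 0.5260 * 5.67e-8 * 8.4480 * 6.2012e+11 = 156241.3125 W

156241.3125 W


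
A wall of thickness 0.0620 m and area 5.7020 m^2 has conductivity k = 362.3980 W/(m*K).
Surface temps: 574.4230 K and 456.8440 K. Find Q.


dT = 117.5790 K
Q = 362.3980 * 5.7020 * 117.5790 / 0.0620 = 3918781.7598 W

3918781.7598 W


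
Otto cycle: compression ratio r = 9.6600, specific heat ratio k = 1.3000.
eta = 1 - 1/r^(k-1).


r^(k-1) = 1.9747
eta = 1 - 1/1.9747 = 0.4936 = 49.3585%

49.3585%


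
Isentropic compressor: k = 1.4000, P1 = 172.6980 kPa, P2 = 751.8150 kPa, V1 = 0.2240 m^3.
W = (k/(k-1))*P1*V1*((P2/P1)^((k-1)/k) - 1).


(k-1)/k = 0.2857
(P2/P1)^exp = 1.5224
W = 3.5000 * 172.6980 * 0.2240 * (1.5224 - 1) = 70.7268 kJ

70.7268 kJ


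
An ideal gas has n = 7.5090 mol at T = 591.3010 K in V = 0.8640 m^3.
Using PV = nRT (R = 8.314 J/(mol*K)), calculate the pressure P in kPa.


P = nRT/V = 7.5090 * 8.314 * 591.3010 / 0.8640
= 36914.8185 / 0.8640 = 42725.4844 Pa = 42.7255 kPa

42.7255 kPa


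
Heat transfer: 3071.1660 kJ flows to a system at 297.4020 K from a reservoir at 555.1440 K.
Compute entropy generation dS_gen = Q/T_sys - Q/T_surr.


dS_sys = 3071.1660/297.4020 = 10.3266 kJ/K
dS_surr = -3071.1660/555.1440 = -5.5322 kJ/K
dS_gen = 10.3266 - 5.5322 = 4.7945 kJ/K (irreversible)

dS_gen = 4.7945 kJ/K, irreversible


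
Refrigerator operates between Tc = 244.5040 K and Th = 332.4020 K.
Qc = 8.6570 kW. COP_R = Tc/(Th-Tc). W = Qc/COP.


COP = 244.5040 / 87.8980 = 2.7817
W = 8.6570 / 2.7817 = 3.1121 kW

COP = 2.7817, W = 3.1121 kW


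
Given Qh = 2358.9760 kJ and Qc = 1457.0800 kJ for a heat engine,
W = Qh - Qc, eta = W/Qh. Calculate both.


W = 2358.9760 - 1457.0800 = 901.8960 kJ
eta = 901.8960 / 2358.9760 = 0.3823 = 38.2325%

W = 901.8960 kJ, eta = 38.2325%


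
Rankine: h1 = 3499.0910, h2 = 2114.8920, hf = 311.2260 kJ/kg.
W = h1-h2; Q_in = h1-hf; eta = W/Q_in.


W = 1384.1990 kJ/kg
Q_in = 3187.8650 kJ/kg
eta = 0.4342 = 43.4209%

eta = 43.4209%


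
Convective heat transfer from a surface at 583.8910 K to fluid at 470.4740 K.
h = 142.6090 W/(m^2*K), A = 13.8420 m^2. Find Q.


dT = 113.4170 K
Q = 142.6090 * 13.8420 * 113.4170 = 223884.4523 W

223884.4523 W


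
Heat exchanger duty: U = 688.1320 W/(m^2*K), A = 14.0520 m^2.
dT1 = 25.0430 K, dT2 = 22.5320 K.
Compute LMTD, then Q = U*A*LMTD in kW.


LMTD = 23.7654 K
Q = 688.1320 * 14.0520 * 23.7654 = 229802.5990 W = 229.8026 kW

229.8026 kW


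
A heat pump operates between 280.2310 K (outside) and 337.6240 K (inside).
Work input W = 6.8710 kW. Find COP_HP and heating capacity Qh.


COP = 337.6240 / 57.3930 = 5.8827
Qh = 5.8827 * 6.8710 = 40.4198 kW

COP = 5.8827, Qh = 40.4198 kW


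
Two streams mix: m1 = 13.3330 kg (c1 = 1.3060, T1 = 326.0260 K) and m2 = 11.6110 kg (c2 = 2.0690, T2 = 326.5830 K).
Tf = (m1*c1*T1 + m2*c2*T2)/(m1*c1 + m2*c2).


num = 13522.6128
den = 41.4361
Tf = 326.3489 K

326.3489 K


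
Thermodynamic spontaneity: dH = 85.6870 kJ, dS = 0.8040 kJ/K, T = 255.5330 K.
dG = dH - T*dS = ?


T*dS = 255.5330 * 0.8040 = 205.4485 kJ
dG = 85.6870 - 205.4485 = -119.7615 kJ (spontaneous)

dG = -119.7615 kJ, spontaneous


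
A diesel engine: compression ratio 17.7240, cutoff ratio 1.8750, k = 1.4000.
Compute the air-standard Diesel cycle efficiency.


r^(k-1) = 3.1581
rc^k = 2.4110
eta = 0.6353 = 63.5268%

63.5268%


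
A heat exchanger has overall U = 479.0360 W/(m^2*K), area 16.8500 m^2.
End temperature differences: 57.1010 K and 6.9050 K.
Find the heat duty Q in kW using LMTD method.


LMTD = 23.7606 K
Q = 479.0360 * 16.8500 * 23.7606 = 191789.5141 W = 191.7895 kW

191.7895 kW


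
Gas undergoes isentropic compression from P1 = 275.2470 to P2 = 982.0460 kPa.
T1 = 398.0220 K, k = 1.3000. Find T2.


(k-1)/k = 0.2308
(P2/P1)^exp = 1.3412
T2 = 398.0220 * 1.3412 = 533.8093 K

533.8093 K


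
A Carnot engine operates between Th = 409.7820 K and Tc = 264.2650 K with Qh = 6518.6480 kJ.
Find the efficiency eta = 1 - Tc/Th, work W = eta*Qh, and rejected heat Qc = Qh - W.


eta = 1 - 264.2650/409.7820 = 0.3551
W = 0.3551 * 6518.6480 = 2314.8262 kJ
Qc = 6518.6480 - 2314.8262 = 4203.8218 kJ

eta = 35.5108%, W = 2314.8262 kJ, Qc = 4203.8218 kJ


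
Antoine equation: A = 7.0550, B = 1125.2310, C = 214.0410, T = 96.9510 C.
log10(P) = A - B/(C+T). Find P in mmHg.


C+T = 310.9920
B/(C+T) = 3.6182
log10(P) = 7.0550 - 3.6182 = 3.4368
P = 10^3.4368 = 2734.0145 mmHg

2734.0145 mmHg


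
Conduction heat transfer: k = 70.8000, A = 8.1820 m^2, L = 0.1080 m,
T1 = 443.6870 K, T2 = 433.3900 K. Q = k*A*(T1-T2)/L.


dT = 10.2970 K
Q = 70.8000 * 8.1820 * 10.2970 / 0.1080 = 55230.5910 W

55230.5910 W


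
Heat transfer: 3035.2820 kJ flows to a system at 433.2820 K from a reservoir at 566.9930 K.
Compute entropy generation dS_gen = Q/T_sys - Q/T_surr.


dS_sys = 3035.2820/433.2820 = 7.0053 kJ/K
dS_surr = -3035.2820/566.9930 = -5.3533 kJ/K
dS_gen = 7.0053 - 5.3533 = 1.6520 kJ/K (irreversible)

dS_gen = 1.6520 kJ/K, irreversible


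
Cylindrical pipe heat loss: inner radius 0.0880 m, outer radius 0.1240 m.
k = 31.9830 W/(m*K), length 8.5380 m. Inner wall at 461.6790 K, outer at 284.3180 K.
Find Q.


dT = 177.3610 K
ln(ro/ri) = 0.3429
Q = 2*pi*31.9830*8.5380*177.3610 / 0.3429 = 887338.2145 W

887338.2145 W


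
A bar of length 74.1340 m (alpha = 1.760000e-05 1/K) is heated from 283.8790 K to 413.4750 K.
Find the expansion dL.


dT = 129.5960 K
dL = 1.760000e-05 * 74.1340 * 129.5960 = 0.169091 m
L_final = 74.303091 m

dL = 0.169091 m


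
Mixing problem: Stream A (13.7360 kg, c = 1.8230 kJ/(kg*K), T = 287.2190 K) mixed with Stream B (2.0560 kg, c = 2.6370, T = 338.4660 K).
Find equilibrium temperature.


num = 9027.2245
den = 30.4624
Tf = 296.3399 K

296.3399 K


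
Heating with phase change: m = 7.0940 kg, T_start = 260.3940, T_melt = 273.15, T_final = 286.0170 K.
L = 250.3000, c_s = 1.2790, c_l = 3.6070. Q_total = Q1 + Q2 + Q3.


Q1 (sensible, solid) = 7.0940 * 1.2790 * 12.7560 = 115.7381 kJ
Q2 (latent) = 7.0940 * 250.3000 = 1775.6282 kJ
Q3 (sensible, liquid) = 7.0940 * 3.6070 * 12.8670 = 329.2415 kJ
Q_total = 2220.6078 kJ

2220.6078 kJ


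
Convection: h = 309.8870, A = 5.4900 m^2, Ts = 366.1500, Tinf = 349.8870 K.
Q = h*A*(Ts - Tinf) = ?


dT = 16.2630 K
Q = 309.8870 * 5.4900 * 16.2630 = 27667.9106 W

27667.9106 W


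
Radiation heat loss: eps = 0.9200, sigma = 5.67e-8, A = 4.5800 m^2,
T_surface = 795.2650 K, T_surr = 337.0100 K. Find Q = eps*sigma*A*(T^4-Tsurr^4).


T^4 = 3.9999e+11
Tsurr^4 = 1.2899e+10
Q = 0.9200 * 5.67e-8 * 4.5800 * 3.8709e+11 = 92479.8727 W

92479.8727 W


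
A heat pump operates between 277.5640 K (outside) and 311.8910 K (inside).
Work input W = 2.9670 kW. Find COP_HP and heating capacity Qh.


COP = 311.8910 / 34.3270 = 9.0859
Qh = 9.0859 * 2.9670 = 26.9578 kW

COP = 9.0859, Qh = 26.9578 kW


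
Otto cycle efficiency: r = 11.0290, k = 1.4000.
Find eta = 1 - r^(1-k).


r^(k-1) = 2.6122
eta = 1 - 1/2.6122 = 0.6172 = 61.7188%

61.7188%


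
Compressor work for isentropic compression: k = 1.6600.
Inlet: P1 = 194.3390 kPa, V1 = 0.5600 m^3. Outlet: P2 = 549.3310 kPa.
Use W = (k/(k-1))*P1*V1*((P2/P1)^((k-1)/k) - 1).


(k-1)/k = 0.3976
(P2/P1)^exp = 1.5115
W = 2.5152 * 194.3390 * 0.5600 * (1.5115 - 1) = 140.0230 kJ

140.0230 kJ


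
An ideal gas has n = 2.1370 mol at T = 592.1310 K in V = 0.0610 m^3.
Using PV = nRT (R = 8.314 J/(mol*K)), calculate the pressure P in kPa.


P = nRT/V = 2.1370 * 8.314 * 592.1310 / 0.0610
= 10520.4021 / 0.0610 = 172465.6088 Pa = 172.4656 kPa

172.4656 kPa


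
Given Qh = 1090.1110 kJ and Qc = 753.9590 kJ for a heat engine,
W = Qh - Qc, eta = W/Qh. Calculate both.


W = 1090.1110 - 753.9590 = 336.1520 kJ
eta = 336.1520 / 1090.1110 = 0.3084 = 30.8365%

W = 336.1520 kJ, eta = 30.8365%


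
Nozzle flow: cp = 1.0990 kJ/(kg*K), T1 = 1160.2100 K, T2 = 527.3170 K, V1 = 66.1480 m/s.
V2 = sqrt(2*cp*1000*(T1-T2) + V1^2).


dT = 632.8930 K
2*cp*1000*dT = 1391098.8140
V1^2 = 4375.5579
V2 = sqrt(1395474.3719) = 1181.3020 m/s

1181.3020 m/s


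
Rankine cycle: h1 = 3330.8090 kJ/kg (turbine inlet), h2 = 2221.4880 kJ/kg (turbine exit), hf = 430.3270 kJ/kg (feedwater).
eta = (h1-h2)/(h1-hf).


W = 1109.3210 kJ/kg
Q_in = 2900.4820 kJ/kg
eta = 0.3825 = 38.2461%

eta = 38.2461%


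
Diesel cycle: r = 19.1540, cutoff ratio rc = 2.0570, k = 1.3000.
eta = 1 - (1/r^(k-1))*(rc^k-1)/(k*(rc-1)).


r^(k-1) = 2.4248
rc^k = 2.5539
eta = 0.5336 = 53.3633%

53.3633%


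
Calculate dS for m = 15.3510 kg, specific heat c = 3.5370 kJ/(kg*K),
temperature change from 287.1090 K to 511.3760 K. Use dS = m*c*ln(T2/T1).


T2/T1 = 1.7811
ln(T2/T1) = 0.5772
dS = 15.3510 * 3.5370 * 0.5772 = 31.3423 kJ/K

31.3423 kJ/K


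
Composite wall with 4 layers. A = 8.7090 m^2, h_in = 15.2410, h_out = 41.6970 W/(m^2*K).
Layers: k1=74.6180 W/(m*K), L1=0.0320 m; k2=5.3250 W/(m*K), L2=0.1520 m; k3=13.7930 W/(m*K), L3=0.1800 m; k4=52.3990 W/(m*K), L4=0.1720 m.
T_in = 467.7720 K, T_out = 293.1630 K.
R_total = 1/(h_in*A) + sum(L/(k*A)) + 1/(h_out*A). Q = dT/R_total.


R_conv_in = 1/(15.2410*8.7090) = 0.0075
R_1 = 0.0320/(74.6180*8.7090) = 4.9242e-05
R_2 = 0.1520/(5.3250*8.7090) = 0.0033
R_3 = 0.1800/(13.7930*8.7090) = 0.0015
R_4 = 0.1720/(52.3990*8.7090) = 0.0004
R_conv_out = 1/(41.6970*8.7090) = 0.0028
R_total = 0.0155 K/W
Q = 174.6090 / 0.0155 = 11272.4797 W

R_total = 0.0155 K/W, Q = 11272.4797 W


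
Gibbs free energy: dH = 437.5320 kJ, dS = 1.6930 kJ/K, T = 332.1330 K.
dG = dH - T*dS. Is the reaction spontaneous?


T*dS = 332.1330 * 1.6930 = 562.3012 kJ
dG = 437.5320 - 562.3012 = -124.7692 kJ (spontaneous)

dG = -124.7692 kJ, spontaneous


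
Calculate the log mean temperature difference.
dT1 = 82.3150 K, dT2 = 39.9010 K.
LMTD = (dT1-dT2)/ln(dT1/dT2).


dT1/dT2 = 2.0630
ln(dT1/dT2) = 0.7242
LMTD = 42.4140 / 0.7242 = 58.5706 K

58.5706 K


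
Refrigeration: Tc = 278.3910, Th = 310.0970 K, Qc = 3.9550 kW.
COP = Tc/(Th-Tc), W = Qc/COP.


COP = 278.3910 / 31.7060 = 8.7804
W = 3.9550 / 8.7804 = 0.4504 kW

COP = 8.7804, W = 0.4504 kW


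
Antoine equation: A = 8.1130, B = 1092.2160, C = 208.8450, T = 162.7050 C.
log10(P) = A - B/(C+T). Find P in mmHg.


C+T = 371.5500
B/(C+T) = 2.9396
log10(P) = 8.1130 - 2.9396 = 5.1734
P = 10^5.1734 = 149066.3067 mmHg

149066.3067 mmHg


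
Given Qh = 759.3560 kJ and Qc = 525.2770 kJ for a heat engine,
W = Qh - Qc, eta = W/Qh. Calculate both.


W = 759.3560 - 525.2770 = 234.0790 kJ
eta = 234.0790 / 759.3560 = 0.3083 = 30.8260%

W = 234.0790 kJ, eta = 30.8260%


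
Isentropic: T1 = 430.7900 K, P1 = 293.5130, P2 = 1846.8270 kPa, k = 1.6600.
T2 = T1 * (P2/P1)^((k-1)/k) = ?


(k-1)/k = 0.3976
(P2/P1)^exp = 2.0778
T2 = 430.7900 * 2.0778 = 895.0769 K

895.0769 K


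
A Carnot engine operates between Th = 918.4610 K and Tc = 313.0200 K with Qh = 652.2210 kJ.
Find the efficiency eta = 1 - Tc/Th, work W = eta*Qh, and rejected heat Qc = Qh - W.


eta = 1 - 313.0200/918.4610 = 0.6592
W = 0.6592 * 652.2210 = 429.9381 kJ
Qc = 652.2210 - 429.9381 = 222.2829 kJ

eta = 65.9191%, W = 429.9381 kJ, Qc = 222.2829 kJ


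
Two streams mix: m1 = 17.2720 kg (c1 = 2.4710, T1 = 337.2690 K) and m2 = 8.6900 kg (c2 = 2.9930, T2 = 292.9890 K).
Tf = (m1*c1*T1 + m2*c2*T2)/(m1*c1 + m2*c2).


num = 22014.7421
den = 68.6883
Tf = 320.5022 K

320.5022 K


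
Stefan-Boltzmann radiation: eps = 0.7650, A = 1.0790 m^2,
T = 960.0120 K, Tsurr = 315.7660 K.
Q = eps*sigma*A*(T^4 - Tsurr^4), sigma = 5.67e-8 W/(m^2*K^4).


T^4 = 8.4939e+11
Tsurr^4 = 9.9417e+09
Q = 0.7650 * 5.67e-8 * 1.0790 * 8.3945e+11 = 39287.9511 W

39287.9511 W


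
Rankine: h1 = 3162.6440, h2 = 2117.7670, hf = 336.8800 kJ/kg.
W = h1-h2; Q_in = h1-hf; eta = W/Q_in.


W = 1044.8770 kJ/kg
Q_in = 2825.7640 kJ/kg
eta = 0.3698 = 36.9768%

eta = 36.9768%


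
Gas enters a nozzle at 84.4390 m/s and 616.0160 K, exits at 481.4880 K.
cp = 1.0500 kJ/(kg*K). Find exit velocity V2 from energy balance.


dT = 134.5280 K
2*cp*1000*dT = 282508.8000
V1^2 = 7129.9447
V2 = sqrt(289638.7447) = 538.1810 m/s

538.1810 m/s


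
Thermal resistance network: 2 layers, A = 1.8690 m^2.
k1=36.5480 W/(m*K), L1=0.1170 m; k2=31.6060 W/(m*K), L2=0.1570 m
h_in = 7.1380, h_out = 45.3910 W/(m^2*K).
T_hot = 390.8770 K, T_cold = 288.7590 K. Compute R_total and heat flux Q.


R_conv_in = 1/(7.1380*1.8690) = 0.0750
R_1 = 0.1170/(36.5480*1.8690) = 0.0017
R_2 = 0.1570/(31.6060*1.8690) = 0.0027
R_conv_out = 1/(45.3910*1.8690) = 0.0118
R_total = 0.0911 K/W
Q = 102.1180 / 0.0911 = 1120.7542 W

R_total = 0.0911 K/W, Q = 1120.7542 W


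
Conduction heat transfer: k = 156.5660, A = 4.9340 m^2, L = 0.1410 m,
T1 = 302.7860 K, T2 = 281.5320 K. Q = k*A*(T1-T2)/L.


dT = 21.2540 K
Q = 156.5660 * 4.9340 * 21.2540 / 0.1410 = 116444.2814 W

116444.2814 W


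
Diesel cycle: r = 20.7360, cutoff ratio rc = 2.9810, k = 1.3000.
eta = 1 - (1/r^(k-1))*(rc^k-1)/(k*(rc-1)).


r^(k-1) = 2.4832
rc^k = 4.1369
eta = 0.5095 = 50.9488%

50.9488%


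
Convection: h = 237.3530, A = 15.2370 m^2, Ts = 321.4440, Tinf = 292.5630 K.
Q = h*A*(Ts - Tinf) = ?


dT = 28.8810 K
Q = 237.3530 * 15.2370 * 28.8810 = 104449.5130 W

104449.5130 W


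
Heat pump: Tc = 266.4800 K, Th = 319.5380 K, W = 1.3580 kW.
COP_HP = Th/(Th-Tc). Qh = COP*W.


COP = 319.5380 / 53.0580 = 6.0224
Qh = 6.0224 * 1.3580 = 8.1785 kW

COP = 6.0224, Qh = 8.1785 kW


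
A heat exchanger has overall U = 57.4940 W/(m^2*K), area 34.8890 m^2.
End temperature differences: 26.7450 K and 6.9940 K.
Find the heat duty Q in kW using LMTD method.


LMTD = 14.7253 K
Q = 57.4940 * 34.8890 * 14.7253 = 29537.6447 W = 29.5376 kW

29.5376 kW


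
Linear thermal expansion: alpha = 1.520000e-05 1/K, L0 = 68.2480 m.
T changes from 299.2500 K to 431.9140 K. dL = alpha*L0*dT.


dT = 132.6640 K
dL = 1.520000e-05 * 68.2480 * 132.6640 = 0.137622 m
L_final = 68.385622 m

dL = 0.137622 m


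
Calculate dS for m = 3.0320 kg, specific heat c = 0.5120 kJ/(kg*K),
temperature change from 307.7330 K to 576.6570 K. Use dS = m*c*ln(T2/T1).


T2/T1 = 1.8739
ln(T2/T1) = 0.6280
dS = 3.0320 * 0.5120 * 0.6280 = 0.9749 kJ/K

0.9749 kJ/K


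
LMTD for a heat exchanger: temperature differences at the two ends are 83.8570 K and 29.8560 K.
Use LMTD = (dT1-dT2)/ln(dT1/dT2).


dT1/dT2 = 2.8087
ln(dT1/dT2) = 1.0327
LMTD = 54.0010 / 1.0327 = 52.2897 K

52.2897 K


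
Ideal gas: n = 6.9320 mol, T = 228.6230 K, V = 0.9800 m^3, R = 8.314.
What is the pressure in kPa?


P = nRT/V = 6.9320 * 8.314 * 228.6230 / 0.9800
= 13176.1489 / 0.9800 = 13445.0499 Pa = 13.4450 kPa

13.4450 kPa


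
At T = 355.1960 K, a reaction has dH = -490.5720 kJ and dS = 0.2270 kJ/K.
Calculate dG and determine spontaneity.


T*dS = 355.1960 * 0.2270 = 80.6295 kJ
dG = -490.5720 - 80.6295 = -571.2015 kJ (spontaneous)

dG = -571.2015 kJ, spontaneous


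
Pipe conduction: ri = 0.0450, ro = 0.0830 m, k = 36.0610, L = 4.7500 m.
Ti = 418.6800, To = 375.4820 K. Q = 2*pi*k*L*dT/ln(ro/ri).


dT = 43.1980 K
ln(ro/ri) = 0.6122
Q = 2*pi*36.0610*4.7500*43.1980 / 0.6122 = 75944.6320 W

75944.6320 W


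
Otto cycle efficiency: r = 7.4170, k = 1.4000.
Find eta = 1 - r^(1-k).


r^(k-1) = 2.2289
eta = 1 - 1/2.2289 = 0.5513 = 55.1349%

55.1349%


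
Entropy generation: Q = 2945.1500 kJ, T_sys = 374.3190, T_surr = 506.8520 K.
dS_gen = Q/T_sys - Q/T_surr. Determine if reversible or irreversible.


dS_sys = 2945.1500/374.3190 = 7.8680 kJ/K
dS_surr = -2945.1500/506.8520 = -5.8107 kJ/K
dS_gen = 7.8680 - 5.8107 = 2.0574 kJ/K (irreversible)

dS_gen = 2.0574 kJ/K, irreversible


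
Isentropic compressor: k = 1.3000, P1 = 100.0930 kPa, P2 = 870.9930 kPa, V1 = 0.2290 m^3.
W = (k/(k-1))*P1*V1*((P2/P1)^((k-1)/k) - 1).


(k-1)/k = 0.2308
(P2/P1)^exp = 1.6475
W = 4.3333 * 100.0930 * 0.2290 * (1.6475 - 1) = 64.3163 kJ

64.3163 kJ


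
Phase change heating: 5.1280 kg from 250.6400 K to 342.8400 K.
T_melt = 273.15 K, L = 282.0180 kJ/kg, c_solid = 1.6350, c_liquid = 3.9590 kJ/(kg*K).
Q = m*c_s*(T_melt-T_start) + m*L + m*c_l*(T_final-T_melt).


Q1 (sensible, solid) = 5.1280 * 1.6350 * 22.5100 = 188.7301 kJ
Q2 (latent) = 5.1280 * 282.0180 = 1446.1883 kJ
Q3 (sensible, liquid) = 5.1280 * 3.9590 * 69.6900 = 1414.8291 kJ
Q_total = 3049.7475 kJ

3049.7475 kJ


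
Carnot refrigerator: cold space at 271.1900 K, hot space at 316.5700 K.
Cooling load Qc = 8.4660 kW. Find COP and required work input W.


COP = 271.1900 / 45.3800 = 5.9760
W = 8.4660 / 5.9760 = 1.4167 kW

COP = 5.9760, W = 1.4167 kW


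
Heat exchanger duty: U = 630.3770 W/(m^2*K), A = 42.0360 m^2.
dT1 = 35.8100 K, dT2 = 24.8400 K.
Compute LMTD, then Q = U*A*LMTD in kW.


LMTD = 29.9914 K
Q = 630.3770 * 42.0360 * 29.9914 = 794727.0582 W = 794.7271 kW

794.7271 kW


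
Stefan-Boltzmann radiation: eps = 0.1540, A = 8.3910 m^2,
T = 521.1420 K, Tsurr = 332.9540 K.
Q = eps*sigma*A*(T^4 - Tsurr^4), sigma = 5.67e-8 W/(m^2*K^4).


T^4 = 7.3761e+10
Tsurr^4 = 1.2290e+10
Q = 0.1540 * 5.67e-8 * 8.3910 * 6.1471e+10 = 4503.8900 W

4503.8900 W


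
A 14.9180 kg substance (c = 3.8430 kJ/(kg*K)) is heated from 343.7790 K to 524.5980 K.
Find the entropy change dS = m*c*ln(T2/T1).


T2/T1 = 1.5260
ln(T2/T1) = 0.4226
dS = 14.9180 * 3.8430 * 0.4226 = 24.2295 kJ/K

24.2295 kJ/K


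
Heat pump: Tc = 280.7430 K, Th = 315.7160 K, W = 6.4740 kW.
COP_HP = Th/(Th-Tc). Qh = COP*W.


COP = 315.7160 / 34.9730 = 9.0274
Qh = 9.0274 * 6.4740 = 58.4435 kW

COP = 9.0274, Qh = 58.4435 kW


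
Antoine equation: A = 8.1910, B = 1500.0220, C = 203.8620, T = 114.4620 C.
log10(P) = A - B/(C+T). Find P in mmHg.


C+T = 318.3240
B/(C+T) = 4.7122
log10(P) = 8.1910 - 4.7122 = 3.4788
P = 10^3.4788 = 3011.2780 mmHg

3011.2780 mmHg


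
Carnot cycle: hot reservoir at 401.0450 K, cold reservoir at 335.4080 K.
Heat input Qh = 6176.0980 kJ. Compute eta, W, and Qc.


eta = 1 - 335.4080/401.0450 = 0.1637
W = 0.1637 * 6176.0980 = 1010.8106 kJ
Qc = 6176.0980 - 1010.8106 = 5165.2874 kJ

eta = 16.3665%, W = 1010.8106 kJ, Qc = 5165.2874 kJ


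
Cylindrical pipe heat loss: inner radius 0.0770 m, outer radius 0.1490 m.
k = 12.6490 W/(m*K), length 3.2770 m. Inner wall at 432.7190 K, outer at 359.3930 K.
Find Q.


dT = 73.3260 K
ln(ro/ri) = 0.6601
Q = 2*pi*12.6490*3.2770*73.3260 / 0.6601 = 28929.0296 W

28929.0296 W


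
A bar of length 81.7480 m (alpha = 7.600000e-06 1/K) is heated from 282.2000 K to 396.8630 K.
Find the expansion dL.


dT = 114.6630 K
dL = 7.600000e-06 * 81.7480 * 114.6630 = 0.071238 m
L_final = 81.819238 m

dL = 0.071238 m


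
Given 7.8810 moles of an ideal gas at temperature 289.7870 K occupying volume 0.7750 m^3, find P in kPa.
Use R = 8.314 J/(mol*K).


P = nRT/V = 7.8810 * 8.314 * 289.7870 / 0.7750
= 18987.6075 / 0.7750 = 24500.1388 Pa = 24.5001 kPa

24.5001 kPa


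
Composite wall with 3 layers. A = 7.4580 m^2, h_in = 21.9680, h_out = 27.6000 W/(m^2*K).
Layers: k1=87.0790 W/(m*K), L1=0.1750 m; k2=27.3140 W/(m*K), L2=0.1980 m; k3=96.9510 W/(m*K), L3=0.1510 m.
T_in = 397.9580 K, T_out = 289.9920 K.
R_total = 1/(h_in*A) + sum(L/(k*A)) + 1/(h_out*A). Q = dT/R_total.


R_conv_in = 1/(21.9680*7.4580) = 0.0061
R_1 = 0.1750/(87.0790*7.4580) = 0.0003
R_2 = 0.1980/(27.3140*7.4580) = 0.0010
R_3 = 0.1510/(96.9510*7.4580) = 0.0002
R_conv_out = 1/(27.6000*7.4580) = 0.0049
R_total = 0.0124 K/W
Q = 107.9660 / 0.0124 = 8698.5051 W

R_total = 0.0124 K/W, Q = 8698.5051 W


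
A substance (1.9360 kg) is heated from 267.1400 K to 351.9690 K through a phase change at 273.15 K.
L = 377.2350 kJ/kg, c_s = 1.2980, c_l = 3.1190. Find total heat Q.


Q1 (sensible, solid) = 1.9360 * 1.2980 * 6.0100 = 15.1027 kJ
Q2 (latent) = 1.9360 * 377.2350 = 730.3270 kJ
Q3 (sensible, liquid) = 1.9360 * 3.1190 * 78.8190 = 475.9394 kJ
Q_total = 1221.3690 kJ

1221.3690 kJ


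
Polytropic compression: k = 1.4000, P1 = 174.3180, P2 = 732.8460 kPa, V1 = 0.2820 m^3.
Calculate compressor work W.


(k-1)/k = 0.2857
(P2/P1)^exp = 1.5073
W = 3.5000 * 174.3180 * 0.2820 * (1.5073 - 1) = 87.2771 kJ

87.2771 kJ


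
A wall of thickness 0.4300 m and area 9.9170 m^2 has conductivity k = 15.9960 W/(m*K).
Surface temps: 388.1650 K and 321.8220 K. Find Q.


dT = 66.3430 K
Q = 15.9960 * 9.9170 * 66.3430 / 0.4300 = 24474.7554 W

24474.7554 W


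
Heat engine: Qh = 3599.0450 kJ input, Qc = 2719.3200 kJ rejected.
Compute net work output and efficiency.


W = 3599.0450 - 2719.3200 = 879.7250 kJ
eta = 879.7250 / 3599.0450 = 0.2444 = 24.4433%

W = 879.7250 kJ, eta = 24.4433%


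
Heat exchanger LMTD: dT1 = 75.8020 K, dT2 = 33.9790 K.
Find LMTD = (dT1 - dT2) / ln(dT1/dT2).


dT1/dT2 = 2.2308
ln(dT1/dT2) = 0.8024
LMTD = 41.8230 / 0.8024 = 52.1236 K

52.1236 K


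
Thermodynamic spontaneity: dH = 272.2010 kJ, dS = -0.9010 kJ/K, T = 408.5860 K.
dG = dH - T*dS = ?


T*dS = 408.5860 * -0.9010 = -368.1360 kJ
dG = 272.2010 + 368.1360 = 640.3370 kJ (non-spontaneous)

dG = 640.3370 kJ, non-spontaneous


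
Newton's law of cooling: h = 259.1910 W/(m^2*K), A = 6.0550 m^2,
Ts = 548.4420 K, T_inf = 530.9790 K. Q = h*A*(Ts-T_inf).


dT = 17.4630 K
Q = 259.1910 * 6.0550 * 17.4630 = 27406.4585 W

27406.4585 W


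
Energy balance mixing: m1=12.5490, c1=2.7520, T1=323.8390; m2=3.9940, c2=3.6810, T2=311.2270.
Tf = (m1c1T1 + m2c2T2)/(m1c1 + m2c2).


num = 15759.3632
den = 49.2368
Tf = 320.0731 K

320.0731 K


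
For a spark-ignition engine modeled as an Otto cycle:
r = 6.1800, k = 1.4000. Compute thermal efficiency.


r^(k-1) = 2.0720
eta = 1 - 1/2.0720 = 0.5174 = 51.7381%

51.7381%


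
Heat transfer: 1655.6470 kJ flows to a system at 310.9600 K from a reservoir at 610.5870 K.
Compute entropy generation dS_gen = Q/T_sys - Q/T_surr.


dS_sys = 1655.6470/310.9600 = 5.3243 kJ/K
dS_surr = -1655.6470/610.5870 = -2.7116 kJ/K
dS_gen = 5.3243 - 2.7116 = 2.6127 kJ/K (irreversible)

dS_gen = 2.6127 kJ/K, irreversible
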